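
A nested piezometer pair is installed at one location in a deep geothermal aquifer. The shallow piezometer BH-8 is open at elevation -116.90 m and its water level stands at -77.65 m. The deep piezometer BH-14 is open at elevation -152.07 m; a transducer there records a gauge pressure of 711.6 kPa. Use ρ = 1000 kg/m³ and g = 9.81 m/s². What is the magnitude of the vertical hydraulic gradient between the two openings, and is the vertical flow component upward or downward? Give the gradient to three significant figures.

Total head at BH-8: h = -77.65 m (water level in the standpipe).
Pressure head at BH-14: ψ = P/(ρg) = 711.6×1000 / (1000 × 9.81) = 72.54 m.
Total head at BH-14: h = z + ψ = -152.07 + 72.54 = -79.53 m.
Δh = h(BH-8) − h(BH-14) = -77.65 − (-79.53) = 1.88 m.
Vertical separation Δz = -116.90 − (-152.07) = 35.17 m.
|i_v| = |Δh| / Δz = 1.88 / 35.17 = 0.0535.
Head is higher in the shallow piezometer, so vertical flow is downward (recharge condition).

|i_v| ≈ 0.0535; vertical flow is downward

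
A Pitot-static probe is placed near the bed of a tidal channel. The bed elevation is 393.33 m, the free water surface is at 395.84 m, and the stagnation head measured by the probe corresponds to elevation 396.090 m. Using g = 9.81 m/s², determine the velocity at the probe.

Near the bed, under hydrostatic conditions, the piezometric head (z + ψ) equals the free-surface elevation, 395.84 m.
Velocity head = total − piezometric = 396.090 − 395.84 = 0.250 m.
v = √(2g·h_v) = √(2 × 9.81 × 0.250) = 2.21 m/s.

v ≈ 2.21 m/s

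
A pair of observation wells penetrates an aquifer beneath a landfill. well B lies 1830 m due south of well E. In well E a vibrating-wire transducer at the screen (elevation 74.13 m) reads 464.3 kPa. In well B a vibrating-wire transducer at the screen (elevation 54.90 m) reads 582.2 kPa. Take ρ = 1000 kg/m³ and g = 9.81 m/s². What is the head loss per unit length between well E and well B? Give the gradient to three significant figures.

i ≈ 0.00394 m/m

Pressure head at well E: ψ = P/(ρg) = 464.3×1000 / (1000 × 9.81) = 47.33 m.
Total head at well E: h = z + ψ = 74.13 + 47.33 = 121.46 m.
Pressure head at well B: ψ = P/(ρg) = 582.2×1000 / (1000 × 9.81) = 59.35 m.
Total head at well B: h = z + ψ = 54.90 + 59.35 = 114.25 m.
Head difference: h(well E) − h(well B) = 121.46 − 114.25 = 7.21 m.
Hydraulic gradient: i = |Δh| / L = 7.21 / 1830 = 0.00394.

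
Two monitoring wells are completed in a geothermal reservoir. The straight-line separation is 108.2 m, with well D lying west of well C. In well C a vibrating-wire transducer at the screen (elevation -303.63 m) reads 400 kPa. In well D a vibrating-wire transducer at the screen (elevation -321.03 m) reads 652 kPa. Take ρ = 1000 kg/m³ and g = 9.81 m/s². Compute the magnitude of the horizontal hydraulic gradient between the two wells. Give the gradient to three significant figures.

i ≈ 0.0766

Pressure head at well C: ψ = P/(ρg) = 400×1000 / (1000 × 9.81) = 40.77 m.
Total head at well C: h = z + ψ = -303.63 + 40.77 = -262.86 m.
Pressure head at well D: ψ = P/(ρg) = 652×1000 / (1000 × 9.81) = 66.46 m.
Total head at well D: h = z + ψ = -321.03 + 66.46 = -254.57 m.
Head difference: h(well C) − h(well D) = -262.86 − (-254.57) = -8.29 m.
Hydraulic gradient: i = |Δh| / L = 8.29 / 108.2 = 0.0766.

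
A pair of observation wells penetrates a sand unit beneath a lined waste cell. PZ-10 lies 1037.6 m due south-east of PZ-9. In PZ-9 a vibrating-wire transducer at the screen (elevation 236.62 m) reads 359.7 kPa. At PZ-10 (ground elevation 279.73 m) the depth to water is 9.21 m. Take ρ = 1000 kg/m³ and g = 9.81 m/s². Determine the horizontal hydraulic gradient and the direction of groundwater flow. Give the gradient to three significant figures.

Pressure head at PZ-9: ψ = P/(ρg) = 359.7×1000 / (1000 × 9.81) = 36.67 m.
Total head at PZ-9: h = z + ψ = 236.62 + 36.67 = 273.29 m.
Total head at PZ-10: h = 279.73 − 9.21 = 270.52 m.
Head difference: h(PZ-9) − h(PZ-10) = 273.29 − 270.52 = 2.77 m.
Hydraulic gradient: i = |Δh| / L = 2.77 / 1037.6 = 0.00267.
Flow is from higher to lower head: from PZ-9 toward PZ-10, i.e. toward the south-east.

i ≈ 0.00267; groundwater flows toward the south-east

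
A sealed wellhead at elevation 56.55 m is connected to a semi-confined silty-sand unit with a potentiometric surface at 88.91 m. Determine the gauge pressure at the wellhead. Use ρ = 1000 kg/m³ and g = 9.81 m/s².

Head above the cap: Δh = 88.91 − 56.55 = 32.36 m.
P = ρgΔh = 1000 × 9.81 × 32.36 = 317452 Pa ≈ 317 kPa.

P ≈ 317 kPa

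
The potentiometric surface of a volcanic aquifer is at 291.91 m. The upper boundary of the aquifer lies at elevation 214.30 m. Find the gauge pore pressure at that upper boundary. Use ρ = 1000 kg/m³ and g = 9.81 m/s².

Pressure head at the aquifer top: ψ = h − z = 291.91 − 214.30 = 77.61 m.
P = ρgψ = 1000 × 9.81 × 77.61 = 761354 Pa ≈ 761 kPa.

P ≈ 761 kPa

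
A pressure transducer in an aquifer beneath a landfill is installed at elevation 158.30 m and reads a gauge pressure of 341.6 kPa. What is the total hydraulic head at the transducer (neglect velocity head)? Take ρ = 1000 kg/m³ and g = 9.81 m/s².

h ≈ 193.12 m

ψ = P/(ρg) = 341.6×1000 / (1000 × 9.81) = 34.82 m.
h = z + ψ = 158.30 + 34.82 = 193.12 m.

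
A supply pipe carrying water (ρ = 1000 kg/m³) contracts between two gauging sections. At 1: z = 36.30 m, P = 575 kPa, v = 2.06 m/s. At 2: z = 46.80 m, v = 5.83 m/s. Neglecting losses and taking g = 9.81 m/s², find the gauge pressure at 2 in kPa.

Pressure head at 1: ψ₁ = P₁/(ρg) = 575×1000 / (1000 × 9.81) = 58.61 m.
Velocity heads: v₁²/2g = 2.06²/19.62 = 0.216 m; v₂²/2g = 5.83²/19.62 = 1.732 m.
Total head H = z₁ + ψ₁ + v₁²/2g = 36.30 + 58.61 + 0.216 = 95.13 m.
ψ₂ = H − z₂ − v₂²/2g = 95.13 − 46.80 − 1.732 = 46.60 m.
P₂ = ρgψ₂ = 1000 × 9.81 × 46.60 ≈ 457 kPa.

P₂ ≈ 457 kPa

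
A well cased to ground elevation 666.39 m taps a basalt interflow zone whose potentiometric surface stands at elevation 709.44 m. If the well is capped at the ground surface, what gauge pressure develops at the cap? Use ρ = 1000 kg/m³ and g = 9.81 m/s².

P ≈ 422 kPa

Head above the cap: Δh = 709.44 − 666.39 = 43.05 m.
P = ρgΔh = 1000 × 9.81 × 43.05 = 422320 Pa ≈ 422 kPa.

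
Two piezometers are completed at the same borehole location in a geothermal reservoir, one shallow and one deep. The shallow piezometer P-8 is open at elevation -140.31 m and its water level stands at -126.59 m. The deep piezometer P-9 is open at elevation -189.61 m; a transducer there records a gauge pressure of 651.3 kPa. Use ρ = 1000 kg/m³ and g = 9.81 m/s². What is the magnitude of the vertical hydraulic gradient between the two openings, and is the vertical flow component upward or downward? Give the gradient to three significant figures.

|i_v| ≈ 0.0684; vertical flow is upward

Total head at P-8: h = -126.59 m (water level in the standpipe).
Pressure head at P-9: ψ = P/(ρg) = 651.3×1000 / (1000 × 9.81) = 66.39 m.
Total head at P-9: h = z + ψ = -189.61 + 66.39 = -123.22 m.
Δh = h(P-8) − h(P-9) = -126.59 − (-123.22) = -3.37 m.
Vertical separation Δz = -140.31 − (-189.61) = 49.30 m.
|i_v| = |Δh| / Δz = 3.37 / 49.30 = 0.0684.
Head is higher in the deep piezometer, so vertical flow is upward (discharge condition).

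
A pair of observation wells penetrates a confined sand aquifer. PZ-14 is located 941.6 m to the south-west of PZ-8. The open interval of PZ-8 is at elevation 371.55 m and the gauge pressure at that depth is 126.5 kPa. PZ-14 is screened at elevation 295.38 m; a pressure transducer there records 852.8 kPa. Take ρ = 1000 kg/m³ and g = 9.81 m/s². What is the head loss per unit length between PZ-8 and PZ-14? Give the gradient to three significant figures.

i ≈ 0.00227 m/m

Pressure head at PZ-8: ψ = P/(ρg) = 126.5×1000 / (1000 × 9.81) = 12.90 m.
Total head at PZ-8: h = z + ψ = 371.55 + 12.90 = 384.45 m.
Pressure head at PZ-14: ψ = P/(ρg) = 852.8×1000 / (1000 × 9.81) = 86.93 m.
Total head at PZ-14: h = z + ψ = 295.38 + 86.93 = 382.31 m.
Head difference: h(PZ-8) − h(PZ-14) = 384.45 − 382.31 = 2.14 m.
Hydraulic gradient: i = |Δh| / L = 2.14 / 941.6 = 0.00227.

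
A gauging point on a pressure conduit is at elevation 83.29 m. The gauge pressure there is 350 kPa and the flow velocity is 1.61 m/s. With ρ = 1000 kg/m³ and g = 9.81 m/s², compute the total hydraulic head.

h ≈ 119.10 m

Pressure head ψ = P/(ρg) = 350×1000 / (1000 × 9.81) = 35.68 m.
Velocity head = v²/(2g) = 1.61² / (2 × 9.81) = 0.132 m.
h = z + ψ + v²/(2g) = 83.29 + 35.68 + 0.132 = 119.10 m.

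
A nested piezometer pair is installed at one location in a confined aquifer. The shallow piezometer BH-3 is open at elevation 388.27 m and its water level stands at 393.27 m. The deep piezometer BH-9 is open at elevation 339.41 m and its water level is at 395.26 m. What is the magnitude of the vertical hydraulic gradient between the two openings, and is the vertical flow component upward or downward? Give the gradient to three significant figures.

Total head at BH-3: h = 393.27 m (water level in the standpipe).
Total head at BH-9: h = 395.26 m.
Δh = h(BH-3) − h(BH-9) = 393.27 − 395.26 = -1.99 m.
Vertical separation Δz = 388.27 − 339.41 = 48.86 m.
|i_v| = |Δh| / Δz = 1.99 / 48.86 = 0.0407.
Head is higher in the deep piezometer, so vertical flow is upward (discharge condition).

|i_v| ≈ 0.0407; vertical flow is upward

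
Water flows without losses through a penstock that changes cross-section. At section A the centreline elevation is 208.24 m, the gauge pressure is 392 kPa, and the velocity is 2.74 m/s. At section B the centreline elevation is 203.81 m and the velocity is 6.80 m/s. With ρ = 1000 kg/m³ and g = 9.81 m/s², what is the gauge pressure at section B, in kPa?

P₂ ≈ 416 kPa

Pressure head at A: ψ₁ = P₁/(ρg) = 392×1000 / (1000 × 9.81) = 39.96 m.
Velocity heads: v₁²/2g = 2.74²/19.62 = 0.383 m; v₂²/2g = 6.80²/19.62 = 2.357 m.
Total head H = z₁ + ψ₁ + v₁²/2g = 208.24 + 39.96 + 0.383 = 248.58 m.
ψ₂ = H − z₂ − v₂²/2g = 248.58 − 203.81 − 2.357 = 42.41 m.
P₂ = ρgψ₂ = 1000 × 9.81 × 42.41 ≈ 416 kPa.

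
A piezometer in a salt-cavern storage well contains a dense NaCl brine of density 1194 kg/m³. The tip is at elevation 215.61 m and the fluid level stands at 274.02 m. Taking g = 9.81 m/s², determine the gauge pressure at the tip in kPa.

P ≈ 684 kPa

Pressure head ψ = h − z = 274.02 − 215.61 = 58.41 m.
P = ρgψ = 1194 × 9.81 × 58.41 = 684165 Pa ≈ 684 kPa.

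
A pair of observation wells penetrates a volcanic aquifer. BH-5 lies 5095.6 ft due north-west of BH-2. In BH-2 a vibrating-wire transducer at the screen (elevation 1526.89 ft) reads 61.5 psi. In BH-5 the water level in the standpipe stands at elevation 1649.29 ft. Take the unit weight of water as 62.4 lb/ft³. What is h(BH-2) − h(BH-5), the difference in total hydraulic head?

Δh ≈ 19.52 ft

Pressure head at BH-2: ψ = 144·P/γ = 144 × 61.5 / 62.4 = 141.92 ft.
Total head at BH-2: h = z + ψ = 1526.89 + 141.92 = 1668.81 ft.
Total head at BH-5: h = 1649.29 ft (water level in the piezometer is the total head).
Head difference: h(BH-2) − h(BH-5) = 1668.81 − 1649.29 = 19.52 ft.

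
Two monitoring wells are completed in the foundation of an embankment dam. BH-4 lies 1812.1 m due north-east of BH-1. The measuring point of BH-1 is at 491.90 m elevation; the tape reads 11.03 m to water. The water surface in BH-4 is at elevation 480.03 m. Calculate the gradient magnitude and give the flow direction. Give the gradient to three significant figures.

i ≈ 0.000464; groundwater flows toward the north-east

Total head at BH-1: h = 491.90 − 11.03 = 480.87 m.
Total head at BH-4: h = 480.03 m (water level in the piezometer is the total head).
Head difference: h(BH-1) − h(BH-4) = 480.87 − 480.03 = 0.84 m.
Hydraulic gradient: i = |Δh| / L = 0.84 / 1812.1 = 0.000464.
Flow is from higher to lower head: from BH-1 toward BH-4, i.e. toward the north-east.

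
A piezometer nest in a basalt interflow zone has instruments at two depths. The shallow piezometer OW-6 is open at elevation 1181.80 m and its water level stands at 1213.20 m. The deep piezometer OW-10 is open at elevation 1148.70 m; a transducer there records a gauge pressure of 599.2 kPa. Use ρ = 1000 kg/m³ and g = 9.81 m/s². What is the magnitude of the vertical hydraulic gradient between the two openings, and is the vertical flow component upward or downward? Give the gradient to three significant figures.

|i_v| ≈ 0.103; vertical flow is downward

Total head at OW-6: h = 1213.20 m (water level in the standpipe).
Pressure head at OW-10: ψ = P/(ρg) = 599.2×1000 / (1000 × 9.81) = 61.08 m.
Total head at OW-10: h = z + ψ = 1148.70 + 61.08 = 1209.78 m.
Δh = h(OW-6) − h(OW-10) = 1213.20 − 1209.78 = 3.42 m.
Vertical separation Δz = 1181.80 − 1148.70 = 33.10 m.
|i_v| = |Δh| / Δz = 3.42 / 33.10 = 0.103.
Head is higher in the shallow piezometer, so vertical flow is downward (recharge condition).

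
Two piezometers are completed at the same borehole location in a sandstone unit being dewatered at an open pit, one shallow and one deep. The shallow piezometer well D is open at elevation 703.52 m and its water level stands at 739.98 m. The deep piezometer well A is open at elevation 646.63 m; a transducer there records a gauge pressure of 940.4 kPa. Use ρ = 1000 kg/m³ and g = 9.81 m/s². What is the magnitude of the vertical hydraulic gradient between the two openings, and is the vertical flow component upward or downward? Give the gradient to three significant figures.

Total head at well D: h = 739.98 m (water level in the standpipe).
Pressure head at well A: ψ = P/(ρg) = 940.4×1000 / (1000 × 9.81) = 95.86 m.
Total head at well A: h = z + ψ = 646.63 + 95.86 = 742.49 m.
Δh = h(well D) − h(well A) = 739.98 − 742.49 = -2.51 m.
Vertical separation Δz = 703.52 − 646.63 = 56.89 m.
|i_v| = |Δh| / Δz = 2.51 / 56.89 = 0.0441.
Head is higher in the deep piezometer, so vertical flow is upward (discharge condition).

|i_v| ≈ 0.0441; vertical flow is upward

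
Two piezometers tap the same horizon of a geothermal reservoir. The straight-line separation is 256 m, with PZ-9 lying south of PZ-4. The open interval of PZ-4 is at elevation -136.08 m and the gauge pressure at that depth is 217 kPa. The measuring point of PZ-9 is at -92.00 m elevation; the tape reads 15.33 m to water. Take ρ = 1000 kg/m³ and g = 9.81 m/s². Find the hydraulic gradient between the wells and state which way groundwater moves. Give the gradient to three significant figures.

Pressure head at PZ-4: ψ = P/(ρg) = 217×1000 / (1000 × 9.81) = 22.12 m.
Total head at PZ-4: h = z + ψ = -136.08 + 22.12 = -113.96 m.
Total head at PZ-9: h = -92.00 − 15.33 = -107.33 m.
Head difference: h(PZ-4) − h(PZ-9) = -113.96 − (-107.33) = -6.63 m.
Hydraulic gradient: i = |Δh| / L = 6.63 / 256 = 0.0259.
Flow is from higher to lower head: from PZ-9 toward PZ-4, i.e. toward the north.

i ≈ 0.0259; groundwater flows toward the north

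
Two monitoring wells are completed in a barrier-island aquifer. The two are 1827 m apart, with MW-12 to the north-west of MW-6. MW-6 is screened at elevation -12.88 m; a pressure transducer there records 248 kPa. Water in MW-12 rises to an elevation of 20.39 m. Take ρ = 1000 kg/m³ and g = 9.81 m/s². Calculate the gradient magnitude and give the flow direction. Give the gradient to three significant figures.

Pressure head at MW-6: ψ = P/(ρg) = 248×1000 / (1000 × 9.81) = 25.28 m.
Total head at MW-6: h = z + ψ = -12.88 + 25.28 = 12.40 m.
Total head at MW-12: h = 20.39 m (water level in the piezometer is the total head).
Head difference: h(MW-6) − h(MW-12) = 12.40 − 20.39 = -7.99 m.
Hydraulic gradient: i = |Δh| / L = 7.99 / 1827 = 0.00437.
Flow is from higher to lower head: from MW-12 toward MW-6, i.e. toward the south-east.

i ≈ 0.00437; groundwater flows toward the south-east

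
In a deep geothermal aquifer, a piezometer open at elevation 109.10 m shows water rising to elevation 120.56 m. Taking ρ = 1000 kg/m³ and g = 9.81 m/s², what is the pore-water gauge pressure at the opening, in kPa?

P ≈ 112 kPa

Pressure head ψ = h − z = 120.56 − 109.10 = 11.46 m.
P = ρgψ = 1000 × 9.81 × 11.46 = 112423 Pa ≈ 112 kPa.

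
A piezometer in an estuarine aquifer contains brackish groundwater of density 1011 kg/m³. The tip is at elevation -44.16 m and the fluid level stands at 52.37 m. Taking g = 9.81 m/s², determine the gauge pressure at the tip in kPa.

Pressure head ψ = h − z = 52.37 − (-44.16) = 96.53 m.
P = ρgψ = 1011 × 9.81 × 96.53 = 957376 Pa ≈ 957 kPa.

P ≈ 957 kPa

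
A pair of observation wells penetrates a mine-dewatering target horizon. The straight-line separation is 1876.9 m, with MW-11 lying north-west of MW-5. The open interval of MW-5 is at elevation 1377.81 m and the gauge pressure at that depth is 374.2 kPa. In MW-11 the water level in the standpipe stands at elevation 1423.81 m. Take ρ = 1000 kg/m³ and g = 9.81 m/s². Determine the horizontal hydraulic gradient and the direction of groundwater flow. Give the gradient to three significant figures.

Pressure head at MW-5: ψ = P/(ρg) = 374.2×1000 / (1000 × 9.81) = 38.14 m.
Total head at MW-5: h = z + ψ = 1377.81 + 38.14 = 1415.95 m.
Total head at MW-11: h = 1423.81 m (water level in the piezometer is the total head).
Head difference: h(MW-5) − h(MW-11) = 1415.95 − 1423.81 = -7.86 m.
Hydraulic gradient: i = |Δh| / L = 7.86 / 1876.9 = 0.00419.
Flow is from higher to lower head: from MW-11 toward MW-5, i.e. toward the south-east.

i ≈ 0.00419; groundwater flows toward the south-east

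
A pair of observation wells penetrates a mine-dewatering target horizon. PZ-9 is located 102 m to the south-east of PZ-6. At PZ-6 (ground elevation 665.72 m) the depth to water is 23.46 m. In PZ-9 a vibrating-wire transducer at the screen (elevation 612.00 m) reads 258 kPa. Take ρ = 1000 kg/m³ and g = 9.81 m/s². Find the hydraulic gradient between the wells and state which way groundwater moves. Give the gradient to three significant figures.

Total head at PZ-6: h = 665.72 − 23.46 = 642.26 m.
Pressure head at PZ-9: ψ = P/(ρg) = 258×1000 / (1000 × 9.81) = 26.30 m.
Total head at PZ-9: h = z + ψ = 612.00 + 26.30 = 638.30 m.
Head difference: h(PZ-6) − h(PZ-9) = 642.26 − 638.30 = 3.96 m.
Hydraulic gradient: i = |Δh| / L = 3.96 / 102 = 0.0388.
Flow is from higher to lower head: from PZ-6 toward PZ-9, i.e. toward the south-east.

i ≈ 0.0388; groundwater flows toward the south-east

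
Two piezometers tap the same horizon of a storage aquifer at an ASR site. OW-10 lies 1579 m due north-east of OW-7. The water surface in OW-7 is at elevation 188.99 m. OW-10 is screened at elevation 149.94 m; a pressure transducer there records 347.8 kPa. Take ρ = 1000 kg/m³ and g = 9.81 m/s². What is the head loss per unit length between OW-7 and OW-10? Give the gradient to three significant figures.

i ≈ 0.00228 m/m

Total head at OW-7: h = 188.99 m (water level in the piezometer is the total head).
Pressure head at OW-10: ψ = P/(ρg) = 347.8×1000 / (1000 × 9.81) = 35.45 m.
Total head at OW-10: h = z + ψ = 149.94 + 35.45 = 185.39 m.
Head difference: h(OW-7) − h(OW-10) = 188.99 − 185.39 = 3.60 m.
Hydraulic gradient: i = |Δh| / L = 3.60 / 1579 = 0.00228.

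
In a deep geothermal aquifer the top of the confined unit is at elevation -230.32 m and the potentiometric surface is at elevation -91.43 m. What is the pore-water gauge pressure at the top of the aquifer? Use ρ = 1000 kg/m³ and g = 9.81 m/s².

P ≈ 1360 kPa

Pressure head at the aquifer top: ψ = h − z = -91.43 − (-230.32) = 138.89 m.
P = ρgψ = 1000 × 9.81 × 138.89 = 1362511 Pa ≈ 1360 kPa.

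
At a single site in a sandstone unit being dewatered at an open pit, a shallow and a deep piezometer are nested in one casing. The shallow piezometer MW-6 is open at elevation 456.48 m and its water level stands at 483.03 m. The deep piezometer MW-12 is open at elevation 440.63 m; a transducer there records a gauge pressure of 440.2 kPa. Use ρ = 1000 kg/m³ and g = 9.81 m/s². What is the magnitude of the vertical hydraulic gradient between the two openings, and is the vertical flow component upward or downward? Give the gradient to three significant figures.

|i_v| ≈ 0.156; vertical flow is upward

Total head at MW-6: h = 483.03 m (water level in the standpipe).
Pressure head at MW-12: ψ = P/(ρg) = 440.2×1000 / (1000 × 9.81) = 44.87 m.
Total head at MW-12: h = z + ψ = 440.63 + 44.87 = 485.50 m.
Δh = h(MW-6) − h(MW-12) = 483.03 − 485.50 = -2.47 m.
Vertical separation Δz = 456.48 − 440.63 = 15.85 m.
|i_v| = |Δh| / Δz = 2.47 / 15.85 = 0.156.
Head is higher in the deep piezometer, so vertical flow is upward (discharge condition).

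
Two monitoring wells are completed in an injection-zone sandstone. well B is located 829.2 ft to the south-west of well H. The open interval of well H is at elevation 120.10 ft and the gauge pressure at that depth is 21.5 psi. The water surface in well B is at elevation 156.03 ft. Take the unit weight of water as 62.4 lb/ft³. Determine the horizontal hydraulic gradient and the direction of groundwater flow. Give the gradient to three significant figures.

i ≈ 0.0165; groundwater flows toward the south-west

Pressure head at well H: ψ = 144·P/γ = 144 × 21.5 / 62.4 = 49.62 ft.
Total head at well H: h = z + ψ = 120.10 + 49.62 = 169.72 ft.
Total head at well B: h = 156.03 ft (water level in the piezometer is the total head).
Head difference: h(well H) − h(well B) = 169.72 − 156.03 = 13.69 ft.
Hydraulic gradient: i = |Δh| / L = 13.69 / 829.2 = 0.0165.
Flow is from higher to lower head: from well H toward well B, i.e. toward the south-west.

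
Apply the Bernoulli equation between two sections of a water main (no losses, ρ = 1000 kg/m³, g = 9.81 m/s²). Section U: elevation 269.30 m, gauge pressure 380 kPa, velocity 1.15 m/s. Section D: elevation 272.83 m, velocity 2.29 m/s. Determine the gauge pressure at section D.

Pressure head at U: ψ₁ = P₁/(ρg) = 380×1000 / (1000 × 9.81) = 38.74 m.
Velocity heads: v₁²/2g = 1.15²/19.62 = 0.067 m; v₂²/2g = 2.29²/19.62 = 0.267 m.
Total head H = z₁ + ψ₁ + v₁²/2g = 269.30 + 38.74 + 0.067 = 308.11 m.
ψ₂ = H − z₂ − v₂²/2g = 308.11 − 272.83 − 0.267 = 35.01 m.
P₂ = ρgψ₂ = 1000 × 9.81 × 35.01 ≈ 343 kPa.

P₂ ≈ 343 kPa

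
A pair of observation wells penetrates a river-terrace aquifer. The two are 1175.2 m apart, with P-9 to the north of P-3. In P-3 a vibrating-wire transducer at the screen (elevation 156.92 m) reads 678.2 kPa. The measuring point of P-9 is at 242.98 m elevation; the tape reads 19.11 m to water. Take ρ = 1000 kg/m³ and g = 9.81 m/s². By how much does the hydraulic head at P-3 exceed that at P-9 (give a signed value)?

Pressure head at P-3: ψ = P/(ρg) = 678.2×1000 / (1000 × 9.81) = 69.13 m.
Total head at P-3: h = z + ψ = 156.92 + 69.13 = 226.05 m.
Total head at P-9: h = 242.98 − 19.11 = 223.87 m.
Head difference: h(P-3) − h(P-9) = 226.05 − 223.87 = 2.18 m.

Δh ≈ 2.18 m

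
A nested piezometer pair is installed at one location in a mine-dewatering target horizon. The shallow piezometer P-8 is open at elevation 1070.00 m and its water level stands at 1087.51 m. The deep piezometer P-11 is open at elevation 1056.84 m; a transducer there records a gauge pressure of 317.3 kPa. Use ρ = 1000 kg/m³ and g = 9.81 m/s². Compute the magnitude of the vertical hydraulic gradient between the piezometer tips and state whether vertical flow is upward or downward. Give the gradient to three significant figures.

Total head at P-8: h = 1087.51 m (water level in the standpipe).
Pressure head at P-11: ψ = P/(ρg) = 317.3×1000 / (1000 × 9.81) = 32.34 m.
Total head at P-11: h = z + ψ = 1056.84 + 32.34 = 1089.18 m.
Δh = h(P-8) − h(P-11) = 1087.51 − 1089.18 = -1.67 m.
Vertical separation Δz = 1070.00 − 1056.84 = 13.16 m.
|i_v| = |Δh| / Δz = 1.67 / 13.16 = 0.127.
Head is higher in the deep piezometer, so vertical flow is upward (discharge condition).

|i_v| ≈ 0.127; vertical flow is upward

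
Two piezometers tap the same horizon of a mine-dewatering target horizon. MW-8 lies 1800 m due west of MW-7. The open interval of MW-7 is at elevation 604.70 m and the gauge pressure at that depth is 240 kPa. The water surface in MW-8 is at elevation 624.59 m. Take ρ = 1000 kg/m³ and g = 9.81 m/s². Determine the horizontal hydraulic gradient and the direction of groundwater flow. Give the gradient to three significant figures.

Pressure head at MW-7: ψ = P/(ρg) = 240×1000 / (1000 × 9.81) = 24.46 m.
Total head at MW-7: h = z + ψ = 604.70 + 24.46 = 629.16 m.
Total head at MW-8: h = 624.59 m (water level in the piezometer is the total head).
Head difference: h(MW-7) − h(MW-8) = 629.16 − 624.59 = 4.57 m.
Hydraulic gradient: i = |Δh| / L = 4.57 / 1800 = 0.00254.
Flow is from higher to lower head: from MW-7 toward MW-8, i.e. toward the west.

i ≈ 0.00254; groundwater flows toward the west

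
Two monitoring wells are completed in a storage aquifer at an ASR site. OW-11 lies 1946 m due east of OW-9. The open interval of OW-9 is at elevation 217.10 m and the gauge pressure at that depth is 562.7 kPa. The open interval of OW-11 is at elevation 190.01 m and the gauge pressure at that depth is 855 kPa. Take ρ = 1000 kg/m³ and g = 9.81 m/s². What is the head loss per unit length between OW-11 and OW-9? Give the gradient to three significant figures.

i ≈ 0.00139 m/m

Pressure head at OW-9: ψ = P/(ρg) = 562.7×1000 / (1000 × 9.81) = 57.36 m.
Total head at OW-9: h = z + ψ = 217.10 + 57.36 = 274.46 m.
Pressure head at OW-11: ψ = P/(ρg) = 855×1000 / (1000 × 9.81) = 87.16 m.
Total head at OW-11: h = z + ψ = 190.01 + 87.16 = 277.17 m.
Head difference: h(OW-9) − h(OW-11) = 274.46 − 277.17 = -2.71 m.
Hydraulic gradient: i = |Δh| / L = 2.71 / 1946 = 0.00139.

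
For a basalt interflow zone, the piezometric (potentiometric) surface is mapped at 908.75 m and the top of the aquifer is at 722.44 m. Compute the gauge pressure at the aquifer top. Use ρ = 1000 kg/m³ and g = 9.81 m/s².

Pressure head at the aquifer top: ψ = h − z = 908.75 − 722.44 = 186.31 m.
P = ρgψ = 1000 × 9.81 × 186.31 = 1827701 Pa ≈ 1830 kPa.

P ≈ 1830 kPa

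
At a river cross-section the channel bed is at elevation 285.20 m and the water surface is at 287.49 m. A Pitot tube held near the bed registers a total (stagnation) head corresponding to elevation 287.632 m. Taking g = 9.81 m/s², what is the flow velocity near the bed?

Near the bed, under hydrostatic conditions, the piezometric head (z + ψ) equals the free-surface elevation, 287.49 m.
Velocity head = total − piezometric = 287.632 − 287.49 = 0.142 m.
v = √(2g·h_v) = √(2 × 9.81 × 0.142) = 1.67 m/s.

v ≈ 1.67 m/s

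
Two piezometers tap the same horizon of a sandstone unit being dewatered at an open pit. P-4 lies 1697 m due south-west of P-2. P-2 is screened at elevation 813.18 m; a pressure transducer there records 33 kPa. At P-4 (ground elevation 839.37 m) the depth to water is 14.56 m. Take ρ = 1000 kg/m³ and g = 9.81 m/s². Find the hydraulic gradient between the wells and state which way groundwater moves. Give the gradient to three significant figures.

i ≈ 0.00487; groundwater flows toward the north-east

Pressure head at P-2: ψ = P/(ρg) = 33×1000 / (1000 × 9.81) = 3.36 m.
Total head at P-2: h = z + ψ = 813.18 + 3.36 = 816.54 m.
Total head at P-4: h = 839.37 − 14.56 = 824.81 m.
Head difference: h(P-2) − h(P-4) = 816.54 − 824.81 = -8.27 m.
Hydraulic gradient: i = |Δh| / L = 8.27 / 1697 = 0.00487.
Flow is from higher to lower head: from P-4 toward P-2, i.e. toward the north-east.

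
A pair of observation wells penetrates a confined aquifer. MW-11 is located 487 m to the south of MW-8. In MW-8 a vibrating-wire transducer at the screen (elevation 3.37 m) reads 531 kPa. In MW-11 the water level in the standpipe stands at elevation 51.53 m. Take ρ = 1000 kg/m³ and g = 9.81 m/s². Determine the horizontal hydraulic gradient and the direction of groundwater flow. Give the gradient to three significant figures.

i ≈ 0.0123; groundwater flows toward the south

Pressure head at MW-8: ψ = P/(ρg) = 531×1000 / (1000 × 9.81) = 54.13 m.
Total head at MW-8: h = z + ψ = 3.37 + 54.13 = 57.50 m.
Total head at MW-11: h = 51.53 m (water level in the piezometer is the total head).
Head difference: h(MW-8) − h(MW-11) = 57.50 − 51.53 = 5.97 m.
Hydraulic gradient: i = |Δh| / L = 5.97 / 487 = 0.0123.
Flow is from higher to lower head: from MW-8 toward MW-11, i.e. toward the south.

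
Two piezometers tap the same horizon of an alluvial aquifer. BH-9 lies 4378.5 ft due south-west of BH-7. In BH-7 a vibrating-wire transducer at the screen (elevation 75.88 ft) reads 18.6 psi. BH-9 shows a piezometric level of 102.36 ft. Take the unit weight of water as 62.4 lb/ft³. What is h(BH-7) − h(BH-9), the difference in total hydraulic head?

Pressure head at BH-7: ψ = 144·P/γ = 144 × 18.6 / 62.4 = 42.92 ft.
Total head at BH-7: h = z + ψ = 75.88 + 42.92 = 118.80 ft.
Total head at BH-9: h = 102.36 ft (water level in the piezometer is the total head).
Head difference: h(BH-7) − h(BH-9) = 118.80 − 102.36 = 16.44 ft.

Δh ≈ 16.44 ft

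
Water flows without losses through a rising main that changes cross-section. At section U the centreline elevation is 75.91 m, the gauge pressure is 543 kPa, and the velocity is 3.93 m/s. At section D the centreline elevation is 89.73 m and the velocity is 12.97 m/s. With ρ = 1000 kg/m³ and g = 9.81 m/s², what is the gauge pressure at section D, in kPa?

P₂ ≈ 331 kPa

Pressure head at U: ψ₁ = P₁/(ρg) = 543×1000 / (1000 × 9.81) = 55.35 m.
Velocity heads: v₁²/2g = 3.93²/19.62 = 0.787 m; v₂²/2g = 12.97²/19.62 = 8.574 m.
Total head H = z₁ + ψ₁ + v₁²/2g = 75.91 + 55.35 + 0.787 = 132.05 m.
ψ₂ = H − z₂ − v₂²/2g = 132.05 − 89.73 − 8.574 = 33.75 m.
P₂ = ρgψ₂ = 1000 × 9.81 × 33.75 ≈ 331 kPa.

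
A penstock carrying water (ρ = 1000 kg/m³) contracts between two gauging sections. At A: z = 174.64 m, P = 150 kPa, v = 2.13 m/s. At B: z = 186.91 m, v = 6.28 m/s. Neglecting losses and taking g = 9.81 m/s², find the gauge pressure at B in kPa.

P₂ ≈ 12.2 kPa

Pressure head at A: ψ₁ = P₁/(ρg) = 150×1000 / (1000 × 9.81) = 15.29 m.
Velocity heads: v₁²/2g = 2.13²/19.62 = 0.231 m; v₂²/2g = 6.28²/19.62 = 2.010 m.
Total head H = z₁ + ψ₁ + v₁²/2g = 174.64 + 15.29 + 0.231 = 190.16 m.
ψ₂ = H − z₂ − v₂²/2g = 190.16 − 186.91 − 2.010 = 1.24 m.
P₂ = ρgψ₂ = 1000 × 9.81 × 1.24 ≈ 12.2 kPa.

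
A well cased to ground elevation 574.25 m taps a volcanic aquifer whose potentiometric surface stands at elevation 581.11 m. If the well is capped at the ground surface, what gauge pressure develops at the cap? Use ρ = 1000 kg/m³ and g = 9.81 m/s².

P ≈ 67.3 kPa

Head above the cap: Δh = 581.11 − 574.25 = 6.86 m.
P = ρgΔh = 1000 × 9.81 × 6.86 = 67297 Pa ≈ 67.3 kPa.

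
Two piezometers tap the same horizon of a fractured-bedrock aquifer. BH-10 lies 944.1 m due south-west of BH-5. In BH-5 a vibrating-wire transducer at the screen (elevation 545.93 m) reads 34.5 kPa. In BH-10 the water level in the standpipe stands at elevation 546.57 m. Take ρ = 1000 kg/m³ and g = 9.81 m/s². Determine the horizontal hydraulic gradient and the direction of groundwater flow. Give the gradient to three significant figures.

Pressure head at BH-5: ψ = P/(ρg) = 34.5×1000 / (1000 × 9.81) = 3.52 m.
Total head at BH-5: h = z + ψ = 545.93 + 3.52 = 549.45 m.
Total head at BH-10: h = 546.57 m (water level in the piezometer is the total head).
Head difference: h(BH-5) − h(BH-10) = 549.45 − 546.57 = 2.88 m.
Hydraulic gradient: i = |Δh| / L = 2.88 / 944.1 = 0.00305.
Flow is from higher to lower head: from BH-5 toward BH-10, i.e. toward the south-west.

i ≈ 0.00305; groundwater flows toward the south-west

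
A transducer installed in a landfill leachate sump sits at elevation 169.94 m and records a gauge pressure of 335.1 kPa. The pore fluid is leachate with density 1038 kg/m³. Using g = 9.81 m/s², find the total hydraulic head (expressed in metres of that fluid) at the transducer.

ψ = P/(ρg) = 335.1×1000 / (1038 × 9.81) = 32.91 m.
h = z + ψ = 169.94 + 32.91 = 202.85 m.

h ≈ 202.85 m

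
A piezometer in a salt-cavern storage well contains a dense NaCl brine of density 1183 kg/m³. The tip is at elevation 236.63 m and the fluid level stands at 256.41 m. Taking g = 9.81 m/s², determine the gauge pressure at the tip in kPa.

Pressure head ψ = h − z = 256.41 − 236.63 = 19.78 m.
P = ρgψ = 1183 × 9.81 × 19.78 = 229551 Pa ≈ 230 kPa.

P ≈ 230 kPa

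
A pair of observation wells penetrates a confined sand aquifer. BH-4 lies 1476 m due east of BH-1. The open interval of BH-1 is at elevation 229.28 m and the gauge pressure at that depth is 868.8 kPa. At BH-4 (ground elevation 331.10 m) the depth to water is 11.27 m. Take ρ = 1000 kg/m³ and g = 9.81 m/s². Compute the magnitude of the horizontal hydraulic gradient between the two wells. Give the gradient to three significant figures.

Pressure head at BH-1: ψ = P/(ρg) = 868.8×1000 / (1000 × 9.81) = 88.56 m.
Total head at BH-1: h = z + ψ = 229.28 + 88.56 = 317.84 m.
Total head at BH-4: h = 331.10 − 11.27 = 319.83 m.
Head difference: h(BH-1) − h(BH-4) = 317.84 − 319.83 = -1.99 m.
Hydraulic gradient: i = |Δh| / L = 1.99 / 1476 = 0.00135.

i ≈ 0.00135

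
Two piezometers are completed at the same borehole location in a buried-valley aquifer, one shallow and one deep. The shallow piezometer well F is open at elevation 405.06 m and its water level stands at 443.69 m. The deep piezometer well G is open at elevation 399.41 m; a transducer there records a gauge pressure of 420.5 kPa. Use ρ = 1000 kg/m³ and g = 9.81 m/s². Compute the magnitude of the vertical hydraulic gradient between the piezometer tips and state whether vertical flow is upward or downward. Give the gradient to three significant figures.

|i_v| ≈ 0.251; vertical flow is downward

Total head at well F: h = 443.69 m (water level in the standpipe).
Pressure head at well G: ψ = P/(ρg) = 420.5×1000 / (1000 × 9.81) = 42.86 m.
Total head at well G: h = z + ψ = 399.41 + 42.86 = 442.27 m.
Δh = h(well F) − h(well G) = 443.69 − 442.27 = 1.42 m.
Vertical separation Δz = 405.06 − 399.41 = 5.65 m.
|i_v| = |Δh| / Δz = 1.42 / 5.65 = 0.251.
Head is higher in the shallow piezometer, so vertical flow is downward (recharge condition).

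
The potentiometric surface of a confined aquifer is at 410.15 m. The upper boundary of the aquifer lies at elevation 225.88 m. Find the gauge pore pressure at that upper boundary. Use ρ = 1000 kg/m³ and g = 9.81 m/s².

P ≈ 1810 kPa

Pressure head at the aquifer top: ψ = h − z = 410.15 − 225.88 = 184.27 m.
P = ρgψ = 1000 × 9.81 × 184.27 = 1807689 Pa ≈ 1810 kPa.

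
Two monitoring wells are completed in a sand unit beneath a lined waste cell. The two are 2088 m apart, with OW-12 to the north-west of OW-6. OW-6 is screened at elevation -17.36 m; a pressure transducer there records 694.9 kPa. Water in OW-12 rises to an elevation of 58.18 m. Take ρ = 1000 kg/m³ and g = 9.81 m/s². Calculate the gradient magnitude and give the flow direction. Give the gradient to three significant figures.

i ≈ 0.00225; groundwater flows toward the south-east

Pressure head at OW-6: ψ = P/(ρg) = 694.9×1000 / (1000 × 9.81) = 70.84 m.
Total head at OW-6: h = z + ψ = -17.36 + 70.84 = 53.48 m.
Total head at OW-12: h = 58.18 m (water level in the piezometer is the total head).
Head difference: h(OW-6) − h(OW-12) = 53.48 − 58.18 = -4.70 m.
Hydraulic gradient: i = |Δh| / L = 4.70 / 2088 = 0.00225.
Flow is from higher to lower head: from OW-12 toward OW-6, i.e. toward the south-east.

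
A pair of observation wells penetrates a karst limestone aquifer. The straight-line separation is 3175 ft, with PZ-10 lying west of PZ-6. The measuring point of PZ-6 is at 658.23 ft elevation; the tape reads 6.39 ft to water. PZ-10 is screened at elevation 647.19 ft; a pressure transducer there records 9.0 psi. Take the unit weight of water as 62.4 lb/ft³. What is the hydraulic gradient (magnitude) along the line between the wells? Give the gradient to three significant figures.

Total head at PZ-6: h = 658.23 − 6.39 = 651.84 ft.
Pressure head at PZ-10: ψ = 144·P/γ = 144 × 9.0 / 62.4 = 20.77 ft.
Total head at PZ-10: h = z + ψ = 647.19 + 20.77 = 667.96 ft.
Head difference: h(PZ-6) − h(PZ-10) = 651.84 − 667.96 = -16.12 ft.
Hydraulic gradient: i = |Δh| / L = 16.12 / 3175 = 0.00508.

i ≈ 0.00508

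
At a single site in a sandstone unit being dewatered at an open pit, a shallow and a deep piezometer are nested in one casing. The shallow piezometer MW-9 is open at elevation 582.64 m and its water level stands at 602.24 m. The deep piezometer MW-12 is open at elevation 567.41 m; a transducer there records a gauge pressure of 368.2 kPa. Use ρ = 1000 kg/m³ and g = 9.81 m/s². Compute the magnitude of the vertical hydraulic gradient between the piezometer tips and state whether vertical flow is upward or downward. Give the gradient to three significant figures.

Total head at MW-9: h = 602.24 m (water level in the standpipe).
Pressure head at MW-12: ψ = P/(ρg) = 368.2×1000 / (1000 × 9.81) = 37.53 m.
Total head at MW-12: h = z + ψ = 567.41 + 37.53 = 604.94 m.
Δh = h(MW-9) − h(MW-12) = 602.24 − 604.94 = -2.70 m.
Vertical separation Δz = 582.64 − 567.41 = 15.23 m.
|i_v| = |Δh| / Δz = 2.70 / 15.23 = 0.177.
Head is higher in the deep piezometer, so vertical flow is upward (discharge condition).

|i_v| ≈ 0.177; vertical flow is upward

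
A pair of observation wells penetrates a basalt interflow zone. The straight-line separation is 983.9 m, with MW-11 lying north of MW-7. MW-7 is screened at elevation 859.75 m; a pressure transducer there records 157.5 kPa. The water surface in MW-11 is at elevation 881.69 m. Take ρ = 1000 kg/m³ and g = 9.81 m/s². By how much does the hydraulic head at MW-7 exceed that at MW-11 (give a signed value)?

Δh ≈ -5.88 m

Pressure head at MW-7: ψ = P/(ρg) = 157.5×1000 / (1000 × 9.81) = 16.06 m.
Total head at MW-7: h = z + ψ = 859.75 + 16.06 = 875.81 m.
Total head at MW-11: h = 881.69 m (water level in the piezometer is the total head).
Head difference: h(MW-7) − h(MW-11) = 875.81 − 881.69 = -5.88 m.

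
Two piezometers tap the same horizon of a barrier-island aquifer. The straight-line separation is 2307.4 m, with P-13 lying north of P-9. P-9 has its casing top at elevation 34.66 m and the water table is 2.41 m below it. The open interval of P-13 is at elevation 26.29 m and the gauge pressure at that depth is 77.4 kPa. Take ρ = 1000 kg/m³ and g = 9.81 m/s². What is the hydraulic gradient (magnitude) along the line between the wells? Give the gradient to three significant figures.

Total head at P-9: h = 34.66 − 2.41 = 32.25 m.
Pressure head at P-13: ψ = P/(ρg) = 77.4×1000 / (1000 × 9.81) = 7.89 m.
Total head at P-13: h = z + ψ = 26.29 + 7.89 = 34.18 m.
Head difference: h(P-9) − h(P-13) = 32.25 − 34.18 = -1.93 m.
Hydraulic gradient: i = |Δh| / L = 1.93 / 2307.4 = 0.000836.

i ≈ 0.000836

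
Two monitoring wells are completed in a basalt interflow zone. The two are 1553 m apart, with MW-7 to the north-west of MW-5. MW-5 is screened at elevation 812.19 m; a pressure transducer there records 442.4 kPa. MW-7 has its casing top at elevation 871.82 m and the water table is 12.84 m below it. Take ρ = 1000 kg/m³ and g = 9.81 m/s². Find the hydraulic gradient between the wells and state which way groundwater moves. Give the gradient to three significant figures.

i ≈ 0.00109; groundwater flows toward the south-east

Pressure head at MW-5: ψ = P/(ρg) = 442.4×1000 / (1000 × 9.81) = 45.10 m.
Total head at MW-5: h = z + ψ = 812.19 + 45.10 = 857.29 m.
Total head at MW-7: h = 871.82 − 12.84 = 858.98 m.
Head difference: h(MW-5) − h(MW-7) = 857.29 − 858.98 = -1.69 m.
Hydraulic gradient: i = |Δh| / L = 1.69 / 1553 = 0.00109.
Flow is from higher to lower head: from MW-7 toward MW-5, i.e. toward the south-east.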